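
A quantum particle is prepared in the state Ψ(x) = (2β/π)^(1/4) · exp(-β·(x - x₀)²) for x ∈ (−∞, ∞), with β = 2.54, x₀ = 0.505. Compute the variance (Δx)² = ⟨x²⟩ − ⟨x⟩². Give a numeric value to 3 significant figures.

0.0984

Compute ⟨x⟩ and ⟨x²⟩ separately, then (Δx)² = ⟨x²⟩ − ⟨x⟩².
Gaussian moments (u = x − x₀): ∫u^(2j)·e^(−2βu²) du = (2j−1)!!/(4β)^j · √(π/(2β)), odd powers integrate to 0; here √(π/(2β)) = 0.78640.
⟨x⟩ = 0.50500 and ⟨x²⟩ = 0.35345.
(Δx)² = 0.35345 − (0.50500)² = 0.098425.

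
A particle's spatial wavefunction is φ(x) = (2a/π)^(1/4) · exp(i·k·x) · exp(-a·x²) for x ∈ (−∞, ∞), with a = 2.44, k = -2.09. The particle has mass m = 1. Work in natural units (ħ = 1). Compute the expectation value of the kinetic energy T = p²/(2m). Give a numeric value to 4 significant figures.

3.404

T = −(ħ²/2m) d²/dx², so ⟨T⟩ = −(ħ²/2m) ∫ φ*·φ'' dx; with m = 1.
Gaussian moments: ∫x^(2j)·e^(−2ax²) dx = (2j−1)!!/(4a)^j · √(π/(2a)), odd powers integrate to 0; here √(π/(2a)) = 0.80235. Derivatives: φ′ = (ik − 2ax)·φ, φ″ = ((ik − 2ax)² − 2a)·φ; the odd-in-x pieces drop out.
⟨T⟩ = 3.4041.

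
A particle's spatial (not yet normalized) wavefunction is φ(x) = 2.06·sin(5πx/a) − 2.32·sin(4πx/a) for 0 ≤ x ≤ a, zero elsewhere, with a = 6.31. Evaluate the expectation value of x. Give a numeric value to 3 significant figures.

⟨x⟩ = ∫ x·|φ|² dx / ∫|φ|² dx (integrals over the domain).
On 0 ≤ x ≤ a (j ≠ l): ∫sin²(jπx/a) dx = a/2, ∫sin(jπx/a)·sin(lπx/a) dx = 0; diagonal moments ∫x·sin²(jπx/a) dx = a²/4, ∫x²·sin²(jπx/a) dx = a³·(1/6 − 1/(4j²π²)); cross terms ∫x·sin(jπx/a)·sin(lπx/a) dx = 0 for j + l even and −4jla²/(π²(j² − l²)²) for j + l odd, ∫x²·sin(jπx/a)·sin(lπx/a) dx = (−1)^(j+l)·4jla³/(π²(j² − l²)²); higher powers the same way via product-to-sum and parts.
State is unnormalized: ∫|φ|² dx = 30.370, and ∫φ*·x·φ dx = 133.90, so ⟨x⟩ = 133.90 / 30.370.
⟨x⟩ = 4.4090.

4.41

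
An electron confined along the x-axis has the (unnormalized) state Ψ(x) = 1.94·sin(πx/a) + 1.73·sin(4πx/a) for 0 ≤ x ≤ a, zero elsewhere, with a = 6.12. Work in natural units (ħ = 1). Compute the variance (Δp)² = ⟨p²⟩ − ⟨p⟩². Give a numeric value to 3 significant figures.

Compute ⟨p⟩ and ⟨p²⟩ separately; (Δp)² = ⟨p²⟩ − ⟨p⟩².
d²/dx² sin(jπx/a) = −(jπ/a)²·sin(jπx/a); on 0 ≤ x ≤ a, ∫sin²(jπx/a) dx = a/2 and ∫sin(jπx/a)·sin(lπx/a) dx = 0 for j ≠ l, so only diagonal terms survive in ∫|Ψ|² and ∫Ψ·Ψ″; ∫Ψ·Ψ′ dx = [Ψ²/2] between the walls = 0.
Normalization: ∫|Ψ|² dx = 20.675.
⟨p⟩ = 0.0000 and ⟨p²⟩ = 2.0144.
(Δp)² = 2.0144 − (0.0000)² = 2.0144.

2.01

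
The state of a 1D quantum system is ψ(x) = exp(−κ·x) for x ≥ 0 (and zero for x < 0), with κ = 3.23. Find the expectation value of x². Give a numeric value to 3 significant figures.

0.0479

⟨x²⟩ = ∫ x²·|ψ|² dx / ∫|ψ|² dx (integrals over the domain).
Every integrand reduces to terms xʲ·e^(−2κx) on [0, ∞); use ∫₀^∞ xʲ·e^(−2κx) dx = j!/(2κ)^(j+1).
State is unnormalized: ∫|ψ|² dx = 0.15480, and ∫ψ*·x²·ψ dx = 0.0074188, so ⟨x²⟩ = 0.0074188 / 0.15480.
⟨x²⟩ = 0.047925.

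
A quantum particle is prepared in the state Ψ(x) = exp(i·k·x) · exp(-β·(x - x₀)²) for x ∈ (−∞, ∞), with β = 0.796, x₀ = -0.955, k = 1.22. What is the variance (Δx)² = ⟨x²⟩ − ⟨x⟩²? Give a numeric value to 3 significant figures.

0.314

Compute ⟨x⟩ and ⟨x²⟩ separately, then (Δx)² = ⟨x²⟩ − ⟨x⟩².
Gaussian moments (u = x − x₀): ∫u^(2j)·e^(−2βu²) du = (2j−1)!!/(4β)^j · √(π/(2β)), odd powers integrate to 0; here √(π/(2β)) = 1.4048.
Normalization: ∫|Ψ|² dx = 1.4048.
⟨x⟩ = -0.95500 and ⟨x²⟩ = 1.2261.
(Δx)² = 1.2261 − (-0.95500)² = 0.31407.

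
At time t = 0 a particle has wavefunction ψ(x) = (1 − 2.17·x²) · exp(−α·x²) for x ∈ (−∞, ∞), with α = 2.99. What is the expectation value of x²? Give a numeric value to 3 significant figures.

⟨x²⟩ = ∫ x²·|ψ|² dx / ∫|ψ|² dx (integrals over the domain).
Expand each integrand as polynomial × e^(−2αx²) and use ∫x^(2j)·e^(−2αx²) dx = (2j−1)!!/(4α)^j · √(π/(2α)), odd powers → 0; here √(π/(2α)) = 0.72481.
State is unnormalized: ∫|ψ|² dx = 0.53338, and ∫ψ*·x²·ψ dx = 0.024554, so ⟨x²⟩ = 0.024554 / 0.53338.
⟨x²⟩ = 0.046036.

0.0460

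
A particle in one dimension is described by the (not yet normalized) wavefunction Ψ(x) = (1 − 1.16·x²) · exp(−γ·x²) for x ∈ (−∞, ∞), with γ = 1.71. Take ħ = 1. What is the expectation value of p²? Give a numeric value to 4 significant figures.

p² Ψ = −ħ² d²Ψ/dx²; ⟨p²⟩ = −ħ² ∫ Ψ*·Ψ'' dx / ∫|Ψ|² dx.
Expand each integrand as polynomial × e^(−2γx²) and use ∫x^(2j)·e^(−2γx²) dx = (2j−1)!!/(4γ)^j · √(π/(2γ)), odd powers → 0; here √(π/(2γ)) = 0.95843. Differentiate with the product rule, d/dx e^(−γx²) = −2γx·e^(−γx²).
State is unnormalized: ∫|Ψ|² dx = 0.71605, and ∫Ψ*·(−ħ² Ψ'') dx = 2.5248, so ⟨p²⟩ = 2.5248 / 0.71605.
⟨p²⟩ = 3.5260.

3.526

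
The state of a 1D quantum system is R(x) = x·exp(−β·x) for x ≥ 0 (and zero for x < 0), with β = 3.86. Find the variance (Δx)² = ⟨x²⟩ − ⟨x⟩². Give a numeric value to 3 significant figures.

Compute ⟨x⟩ and ⟨x²⟩ separately, then (Δx)² = ⟨x²⟩ − ⟨x⟩².
Every integrand reduces to terms xʲ·e^(−2βx) on [0, ∞); use ∫₀^∞ xʲ·e^(−2βx) dx = j!/(2β)^(j+1).
Normalization: ∫|R|² dx = 0.0043469.
⟨x⟩ = 0.38860 and ⟨x²⟩ = 0.20135.
(Δx)² = 0.20135 − (0.38860)² = 0.050337.

0.0503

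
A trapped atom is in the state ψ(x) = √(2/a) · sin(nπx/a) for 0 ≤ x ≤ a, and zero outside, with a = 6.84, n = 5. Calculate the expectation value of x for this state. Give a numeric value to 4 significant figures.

3.420

⟨x⟩ = ∫ x·|ψ|² dx (integrals over the domain).
With sin²θ = (1 − cos2θ)/2 on 0 ≤ x ≤ a: ∫sin²(nπx/a) dx = a/2, ∫x·sin²(nπx/a) dx = a²/4, ∫x²·sin²(nπx/a) dx = a³·(1/6 − 1/(4n²π²)); higher powers xᵏ the same way, integrating xᵏ·cos(2nπx/a) by parts.
⟨x⟩ = 3.4200.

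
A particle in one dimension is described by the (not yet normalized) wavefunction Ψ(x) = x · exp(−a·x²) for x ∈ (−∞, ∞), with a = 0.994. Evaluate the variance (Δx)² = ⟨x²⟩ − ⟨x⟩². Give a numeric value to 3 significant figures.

Compute ⟨x⟩ and ⟨x²⟩ separately, then (Δx)² = ⟨x²⟩ − ⟨x⟩².
Expand each integrand as polynomial × e^(−2ax²) and use ∫x^(2j)·e^(−2ax²) dx = (2j−1)!!/(4a)^j · √(π/(2a)), odd powers → 0; here √(π/(2a)) = 1.2571.
Normalization: ∫|Ψ|² dx = 0.31617.
⟨x⟩ = 0.0000 and ⟨x²⟩ = 0.75453.
(Δx)² = 0.75453 − (0.0000)² = 0.75453.

0.755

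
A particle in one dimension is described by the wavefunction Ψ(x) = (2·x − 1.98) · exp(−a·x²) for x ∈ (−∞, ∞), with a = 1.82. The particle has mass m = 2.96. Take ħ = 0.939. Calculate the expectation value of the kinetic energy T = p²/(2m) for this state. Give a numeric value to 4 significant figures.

T = −(ħ²/2m) d²/dx², so ⟨T⟩ = −(ħ²/2m) ∫ Ψ*·Ψ'' dx / ∫|Ψ|² dx; with m = 2.96.
Expand each integrand as polynomial × e^(−2ax²) and use ∫x^(2j)·e^(−2ax²) dx = (2j−1)!!/(4a)^j · √(π/(2a)), odd powers → 0; here √(π/(2a)) = 0.92902. Differentiate with the product rule, d/dx e^(−ax²) = −2ax·e^(−ax²).
State is unnormalized: ∫|Ψ|² dx = 4.1526, and ∫Ψ*·(−ħ²/2m · Ψ'') dx = 1.4024, so ⟨T⟩ = 1.4024 / 4.1526.
⟨T⟩ = 0.33771.

0.3377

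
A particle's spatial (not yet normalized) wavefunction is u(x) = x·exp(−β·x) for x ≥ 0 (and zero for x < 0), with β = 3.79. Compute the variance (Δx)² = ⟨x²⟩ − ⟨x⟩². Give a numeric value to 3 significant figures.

Compute ⟨x⟩ and ⟨x²⟩ separately, then (Δx)² = ⟨x²⟩ − ⟨x⟩².
Every integrand reduces to terms xʲ·e^(−2βx) on [0, ∞); use ∫₀^∞ xʲ·e^(−2βx) dx = j!/(2β)^(j+1).
Normalization: ∫|u|² dx = 0.0045922.
⟨x⟩ = 0.39578 and ⟨x²⟩ = 0.20885.
(Δx)² = 0.20885 − (0.39578)² = 0.052214.

0.0522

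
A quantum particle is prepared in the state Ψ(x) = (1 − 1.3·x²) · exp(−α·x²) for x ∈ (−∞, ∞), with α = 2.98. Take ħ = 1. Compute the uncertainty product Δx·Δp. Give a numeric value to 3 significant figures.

0.505

Δx = √(⟨x²⟩−⟨x⟩²), Δp = √(⟨p²⟩−⟨p⟩²).
Expand each integrand as polynomial × e^(−2αx²) and use ∫x^(2j)·e^(−2αx²) dx = (2j−1)!!/(4α)^j · √(π/(2α)), odd powers → 0; here √(π/(2α)) = 0.72603. Differentiate with the product rule, d/dx e^(−αx²) = −2αx·e^(−αx²).
Normalization: ∫|Ψ|² dx = 0.59357.
⟨x⟩ = 0.0000, ⟨x²⟩ = 0.053774 ⇒ Δx = 0.23189.
⟨p⟩ = 0.0000, ⟨p²⟩ = 4.7435 ⇒ Δp = 2.1780.
Δx·Δp = 0.50505.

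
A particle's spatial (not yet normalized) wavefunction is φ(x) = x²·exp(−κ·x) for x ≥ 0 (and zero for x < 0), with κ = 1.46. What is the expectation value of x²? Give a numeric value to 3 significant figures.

⟨x²⟩ = ∫ x²·|φ|² dx / ∫|φ|² dx (integrals over the domain).
Every integrand reduces to terms xʲ·e^(−2κx) on [0, ∞); use ∫₀^∞ xʲ·e^(−2κx) dx = j!/(2κ)^(j+1).
State is unnormalized: ∫|φ|² dx = 0.11306, and ∫φ*·x²·φ dx = 0.39779, so ⟨x²⟩ = 0.39779 / 0.11306.
⟨x²⟩ = 3.5185.

3.52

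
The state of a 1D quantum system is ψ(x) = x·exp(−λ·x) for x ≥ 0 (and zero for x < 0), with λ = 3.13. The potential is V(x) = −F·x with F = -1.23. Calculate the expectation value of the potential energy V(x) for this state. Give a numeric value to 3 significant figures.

⟨V⟩ = ∫ V(x)·|ψ|² dx / ∫|ψ|² dx.
Every integrand reduces to terms xʲ·e^(−2λx) on [0, ∞); use ∫₀^∞ xʲ·e^(−2λx) dx = j!/(2λ)^(j+1).
State is unnormalized: ∫|ψ|² dx = 0.0081528, and ∫ψ*·V(x)·ψ dx = 0.0048057, so ⟨V⟩ = 0.0048057 / 0.0081528.
⟨V⟩ = 0.58946.

0.589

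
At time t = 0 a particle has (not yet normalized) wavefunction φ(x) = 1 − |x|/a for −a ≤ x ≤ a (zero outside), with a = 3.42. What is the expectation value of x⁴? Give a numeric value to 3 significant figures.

⟨x⁴⟩ = ∫ x⁴·|φ|² dx / ∫|φ|² dx (integrals over the domain).
φ is even, so ∫ over [−a, a] = 2∫₀ᵃ with φ = 1 − x/a there: ∫₀ᵃ (1 − x/a)² dx = a/3, ∫₀ᵃ x²(1 − x/a)² dx = a³/30, ∫₀ᵃ x⁴(1 − x/a)² dx = a⁵/105.
State is unnormalized: ∫|φ|² dx = 2.2800, and ∫φ*·x⁴·φ dx = 8.9119, so ⟨x⁴⟩ = 8.9119 / 2.2800.
⟨x⁴⟩ = 3.9087.

3.91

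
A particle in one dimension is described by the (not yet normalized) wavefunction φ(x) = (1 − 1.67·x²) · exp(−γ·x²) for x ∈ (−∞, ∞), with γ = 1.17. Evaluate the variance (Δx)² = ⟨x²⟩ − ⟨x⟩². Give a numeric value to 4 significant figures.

Compute ⟨x⟩ and ⟨x²⟩ separately, then (Δx)² = ⟨x²⟩ − ⟨x⟩².
Expand each integrand as polynomial × e^(−2γx²) and use ∫x^(2j)·e^(−2γx²) dx = (2j−1)!!/(4γ)^j · √(π/(2γ)), odd powers → 0; here √(π/(2γ)) = 1.1587.
Normalization: ∫|φ|² dx = 0.77438.
⟨x⟩ = 0.0000 and ⟨x²⟩ = 0.24585.
(Δx)² = 0.24585 − (0.0000)² = 0.24585.

0.2459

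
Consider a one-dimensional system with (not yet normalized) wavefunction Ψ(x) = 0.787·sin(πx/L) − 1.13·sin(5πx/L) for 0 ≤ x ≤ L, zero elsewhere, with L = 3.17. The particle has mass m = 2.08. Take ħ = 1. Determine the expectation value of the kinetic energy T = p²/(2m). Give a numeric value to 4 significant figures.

4.052

T = −(ħ²/2m) d²/dx², so ⟨T⟩ = −(ħ²/2m) ∫ Ψ*·Ψ'' dx / ∫|Ψ|² dx; with m = 2.08.
d²/dx² sin(jπx/L) = −(jπ/L)²·sin(jπx/L); on 0 ≤ x ≤ L, ∫sin²(jπx/L) dx = L/2 and ∫sin(jπx/L)·sin(lπx/L) dx = 0 for j ≠ l, so only diagonal terms survive in ∫|Ψ|² and ∫Ψ·Ψ″; ∫Ψ·Ψ′ dx = [Ψ²/2] between the walls = 0.
State is unnormalized: ∫|Ψ|² dx = 3.0056, and ∫Ψ*·(−ħ²/2m · Ψ'') dx = 12.178, so ⟨T⟩ = 12.178 / 3.0056.
⟨T⟩ = 4.0516.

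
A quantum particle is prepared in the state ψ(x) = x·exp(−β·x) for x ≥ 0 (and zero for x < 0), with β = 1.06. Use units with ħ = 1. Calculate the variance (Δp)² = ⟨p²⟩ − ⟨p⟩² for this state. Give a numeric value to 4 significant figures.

1.124

Compute ⟨p⟩ and ⟨p²⟩ separately; (Δp)² = ⟨p²⟩ − ⟨p⟩².
Differentiate x·exp(−β·x) with the product rule; every integrand then reduces to terms xʲ·e^(−2βx) on [0, ∞), with ∫₀^∞ xʲ·e^(−2βx) dx = j!/(2β)^(j+1).
Normalization: ∫|ψ|² dx = 0.20990.
⟨p⟩ = 0.0000 and ⟨p²⟩ = 1.1236.
(Δp)² = 1.1236 − (0.0000)² = 1.1236.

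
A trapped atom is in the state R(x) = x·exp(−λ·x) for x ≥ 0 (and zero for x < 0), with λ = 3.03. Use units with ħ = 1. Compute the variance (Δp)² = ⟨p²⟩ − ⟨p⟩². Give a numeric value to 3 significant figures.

9.18

Compute ⟨p⟩ and ⟨p²⟩ separately; (Δp)² = ⟨p²⟩ − ⟨p⟩².
Differentiate x·exp(−λ·x) with the product rule; every integrand then reduces to terms xʲ·e^(−2λx) on [0, ∞), with ∫₀^∞ xʲ·e^(−2λx) dx = j!/(2λ)^(j+1).
Normalization: ∫|R|² dx = 0.0089869.
⟨p⟩ = 0.0000 and ⟨p²⟩ = 9.1809.
(Δp)² = 9.1809 − (0.0000)² = 9.1809.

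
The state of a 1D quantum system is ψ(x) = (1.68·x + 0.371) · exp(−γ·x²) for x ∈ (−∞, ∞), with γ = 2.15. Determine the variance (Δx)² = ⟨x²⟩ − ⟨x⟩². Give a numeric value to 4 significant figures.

0.1833

Compute ⟨x⟩ and ⟨x²⟩ separately, then (Δx)² = ⟨x²⟩ − ⟨x⟩².
Expand each integrand as polynomial × e^(−2γx²) and use ∫x^(2j)·e^(−2γx²) dx = (2j−1)!!/(4γ)^j · √(π/(2γ)), odd powers → 0; here √(π/(2γ)) = 0.85475.
Normalization: ∫|ψ|² dx = 0.39817.
⟨x⟩ = 0.31116 and ⟨x²⟩ = 0.28012.
(Δx)² = 0.28012 − (0.31116)² = 0.18330.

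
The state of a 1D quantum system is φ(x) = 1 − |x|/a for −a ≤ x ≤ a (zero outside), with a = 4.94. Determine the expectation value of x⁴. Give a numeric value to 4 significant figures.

⟨x⁴⟩ = ∫ x⁴·|φ|² dx / ∫|φ|² dx (integrals over the domain).
φ is even, so ∫ over [−a, a] = 2∫₀ᵃ with φ = 1 − x/a there: ∫₀ᵃ (1 − x/a)² dx = a/3, ∫₀ᵃ x²(1 − x/a)² dx = a³/30, ∫₀ᵃ x⁴(1 − x/a)² dx = a⁵/105.
State is unnormalized: ∫|φ|² dx = 3.2933, and ∫φ*·x⁴·φ dx = 56.037, so ⟨x⁴⟩ = 56.037 / 3.2933.
⟨x⁴⟩ = 17.015.

17.02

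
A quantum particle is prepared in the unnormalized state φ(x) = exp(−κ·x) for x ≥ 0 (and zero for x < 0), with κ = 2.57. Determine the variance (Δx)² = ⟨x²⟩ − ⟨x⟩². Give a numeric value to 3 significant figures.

Compute ⟨x⟩ and ⟨x²⟩ separately, then (Δx)² = ⟨x²⟩ − ⟨x⟩².
Every integrand reduces to terms xʲ·e^(−2κx) on [0, ∞); use ∫₀^∞ xʲ·e^(−2κx) dx = j!/(2κ)^(j+1).
Normalization: ∫|φ|² dx = 0.19455.
⟨x⟩ = 0.19455 and ⟨x²⟩ = 0.075701.
(Δx)² = 0.075701 − (0.19455)² = 0.037851.

0.0379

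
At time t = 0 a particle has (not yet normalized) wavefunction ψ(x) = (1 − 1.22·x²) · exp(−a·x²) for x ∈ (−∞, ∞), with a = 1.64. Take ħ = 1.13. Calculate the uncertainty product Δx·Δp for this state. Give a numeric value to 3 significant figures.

Δx = √(⟨x²⟩−⟨x⟩²), Δp = √(⟨p²⟩−⟨p⟩²).
Expand each integrand as polynomial × e^(−2ax²) and use ∫x^(2j)·e^(−2ax²) dx = (2j−1)!!/(4a)^j · √(π/(2a)), odd powers → 0; here √(π/(2a)) = 0.97867. Differentiate with the product rule, d/dx e^(−ax²) = −2ax·e^(−ax²).
Normalization: ∫|ψ|² dx = 0.71620.
⟨x⟩ = 0.0000, ⟨x²⟩ = 0.083936 ⇒ Δx = 0.28972.
⟨p⟩ = 0.0000, ⟨p²⟩ = 4.6187 ⇒ Δp = 2.1491.
Δx·Δp = 0.62264.

0.623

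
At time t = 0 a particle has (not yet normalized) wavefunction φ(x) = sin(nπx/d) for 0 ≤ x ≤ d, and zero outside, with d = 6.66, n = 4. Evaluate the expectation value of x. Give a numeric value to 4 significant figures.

⟨x⟩ = ∫ x·|φ|² dx / ∫|φ|² dx (integrals over the domain).
With sin²θ = (1 − cos2θ)/2 on 0 ≤ x ≤ d: ∫sin²(nπx/d) dx = d/2, ∫x·sin²(nπx/d) dx = d²/4, ∫x²·sin²(nπx/d) dx = d³·(1/6 − 1/(4n²π²)); higher powers xᵏ the same way, integrating xᵏ·cos(2nπx/d) by parts.
State is unnormalized: ∫|φ|² dx = 3.3300, and ∫φ*·x·φ dx = 11.089, so ⟨x⟩ = 11.089 / 3.3300.
⟨x⟩ = 3.3300.

3.330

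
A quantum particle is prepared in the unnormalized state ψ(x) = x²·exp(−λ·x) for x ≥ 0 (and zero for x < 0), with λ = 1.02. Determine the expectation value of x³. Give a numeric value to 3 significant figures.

24.7

⟨x³⟩ = ∫ x³·|ψ|² dx / ∫|ψ|² dx (integrals over the domain).
Every integrand reduces to terms xʲ·e^(−2λx) on [0, ∞); use ∫₀^∞ xʲ·e^(−2λx) dx = j!/(2λ)^(j+1).
State is unnormalized: ∫|ψ|² dx = 0.67930, and ∫ψ*·x³·ψ dx = 16.803, so ⟨x³⟩ = 16.803 / 0.67930.
⟨x³⟩ = 24.736.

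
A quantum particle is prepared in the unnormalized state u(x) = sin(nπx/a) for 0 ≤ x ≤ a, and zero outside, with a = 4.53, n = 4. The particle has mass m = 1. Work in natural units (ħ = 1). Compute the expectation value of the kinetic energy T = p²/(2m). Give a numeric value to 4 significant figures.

3.848

T = −(ħ²/2m) d²/dx², so ⟨T⟩ = −(ħ²/2m) ∫ u*·u'' dx / ∫|u|² dx; with m = 1.
d/dx sin(nπx/a) = (nπ/a)·cos(nπx/a) and d²/dx² sin(nπx/a) = −(nπ/a)²·sin(nπx/a); on 0 ≤ x ≤ a, ∫sin²(nπx/a) dx = a/2 and ∫sin(nπx/a)·cos(nπx/a) dx = 0.
State is unnormalized: ∫|u|² dx = 2.2650, and ∫u*·(−ħ²/2m · u'') dx = 8.7149, so ⟨T⟩ = 8.7149 / 2.2650.
⟨T⟩ = 3.8476.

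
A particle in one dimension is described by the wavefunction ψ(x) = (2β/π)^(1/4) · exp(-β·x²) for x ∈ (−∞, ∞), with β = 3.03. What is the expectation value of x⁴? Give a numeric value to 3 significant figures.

0.0204

⟨x⁴⟩ = ∫ x⁴·|ψ|² dx (integrals over the domain).
Gaussian moments: ∫x^(2j)·e^(−2βx²) dx = (2j−1)!!/(4β)^j · √(π/(2β)), odd powers integrate to 0; here √(π/(2β)) = 0.72001.
⟨x⁴⟩ = 0.020423.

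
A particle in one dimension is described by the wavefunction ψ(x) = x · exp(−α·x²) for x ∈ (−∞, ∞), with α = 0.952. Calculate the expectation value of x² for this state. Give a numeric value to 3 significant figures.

0.788

⟨x²⟩ = ∫ x²·|ψ|² dx / ∫|ψ|² dx (integrals over the domain).
Expand each integrand as polynomial × e^(−2αx²) and use ∫x^(2j)·e^(−2αx²) dx = (2j−1)!!/(4α)^j · √(π/(2α)), odd powers → 0; here √(π/(2α)) = 1.2845.
State is unnormalized: ∫|ψ|² dx = 0.33732, and ∫ψ*·x²·ψ dx = 0.26575, so ⟨x²⟩ = 0.26575 / 0.33732.
⟨x²⟩ = 0.78782.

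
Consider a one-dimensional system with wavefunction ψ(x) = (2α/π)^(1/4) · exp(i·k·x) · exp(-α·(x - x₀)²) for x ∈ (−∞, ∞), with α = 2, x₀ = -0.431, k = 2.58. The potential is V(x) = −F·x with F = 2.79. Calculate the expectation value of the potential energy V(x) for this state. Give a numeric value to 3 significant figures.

1.20

⟨V⟩ = ∫ V(x)·|ψ|² dx.
Gaussian moments (u = x − x₀): ∫u^(2j)·e^(−2αu²) du = (2j−1)!!/(4α)^j · √(π/(2α)), odd powers integrate to 0; here √(π/(2α)) = 0.88623.
⟨V⟩ = 1.2025.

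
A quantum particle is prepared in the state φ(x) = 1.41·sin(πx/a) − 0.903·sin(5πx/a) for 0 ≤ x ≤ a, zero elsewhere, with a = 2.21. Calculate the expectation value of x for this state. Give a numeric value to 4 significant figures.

⟨x⟩ = ∫ x·|φ|² dx / ∫|φ|² dx (integrals over the domain).
On 0 ≤ x ≤ a (j ≠ l): ∫sin²(jπx/a) dx = a/2, ∫sin(jπx/a)·sin(lπx/a) dx = 0; diagonal moments ∫x·sin²(jπx/a) dx = a²/4, ∫x²·sin²(jπx/a) dx = a³·(1/6 − 1/(4j²π²)); cross terms ∫x·sin(jπx/a)·sin(lπx/a) dx = 0 for j + l even and −4jla²/(π²(j² − l²)²) for j + l odd, ∫x²·sin(jπx/a)·sin(lπx/a) dx = (−1)^(j+l)·4jla³/(π²(j² − l²)²); higher powers the same way via product-to-sum and parts.
State is unnormalized: ∫|φ|² dx = 3.0979, and ∫φ*·x·φ dx = 3.4232, so ⟨x⟩ = 3.4232 / 3.0979.
⟨x⟩ = 1.1050.

1.105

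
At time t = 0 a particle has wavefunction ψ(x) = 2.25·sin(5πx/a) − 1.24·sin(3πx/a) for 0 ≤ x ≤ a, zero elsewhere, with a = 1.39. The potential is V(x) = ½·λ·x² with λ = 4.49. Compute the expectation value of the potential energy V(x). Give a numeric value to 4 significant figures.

1.259

⟨V⟩ = ∫ V(x)·|ψ|² dx / ∫|ψ|² dx.
On 0 ≤ x ≤ a (j ≠ l): ∫sin²(jπx/a) dx = a/2, ∫sin(jπx/a)·sin(lπx/a) dx = 0; diagonal moments ∫x·sin²(jπx/a) dx = a²/4, ∫x²·sin²(jπx/a) dx = a³·(1/6 − 1/(4j²π²)); cross terms ∫x·sin(jπx/a)·sin(lπx/a) dx = 0 for j + l even and −4jla²/(π²(j² − l²)²) for j + l odd, ∫x²·sin(jπx/a)·sin(lπx/a) dx = (−1)^(j+l)·4jla³/(π²(j² − l²)²); higher powers the same way via product-to-sum and parts.
State is unnormalized: ∫|ψ|² dx = 4.5871, and ∫ψ*·V(x)·ψ dx = 5.7763, so ⟨V⟩ = 5.7763 / 4.5871.
⟨V⟩ = 1.2593.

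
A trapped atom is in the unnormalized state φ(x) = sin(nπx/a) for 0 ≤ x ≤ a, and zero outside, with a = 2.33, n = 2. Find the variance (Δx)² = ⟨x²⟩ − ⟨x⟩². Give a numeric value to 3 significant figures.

Compute ⟨x⟩ and ⟨x²⟩ separately, then (Δx)² = ⟨x²⟩ − ⟨x⟩².
With sin²θ = (1 − cos2θ)/2 on 0 ≤ x ≤ a: ∫sin²(nπx/a) dx = a/2, ∫x·sin²(nπx/a) dx = a²/4, ∫x²·sin²(nπx/a) dx = a³·(1/6 − 1/(4n²π²)); higher powers xᵏ the same way, integrating xᵏ·cos(2nπx/a) by parts.
Normalization: ∫|φ|² dx = 1.1650.
⟨x⟩ = 1.1650 and ⟨x²⟩ = 1.7409.
(Δx)² = 1.7409 − (1.1650)² = 0.38365.

0.384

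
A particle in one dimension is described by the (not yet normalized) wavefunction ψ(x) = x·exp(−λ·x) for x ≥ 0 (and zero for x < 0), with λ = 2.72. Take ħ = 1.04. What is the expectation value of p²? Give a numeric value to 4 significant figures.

8.002

p² ψ = −ħ² d²ψ/dx²; ⟨p²⟩ = −ħ² ∫ ψ*·ψ'' dx / ∫|ψ|² dx.
Differentiate x·exp(−λ·x) with the product rule; every integrand then reduces to terms xʲ·e^(−2λx) on [0, ∞), with ∫₀^∞ xʲ·e^(−2λx) dx = j!/(2λ)^(j+1).
State is unnormalized: ∫|ψ|² dx = 0.012423, and ∫ψ*·(−ħ² ψ'') dx = 0.099412, so ⟨p²⟩ = 0.099412 / 0.012423.
⟨p²⟩ = 8.0021.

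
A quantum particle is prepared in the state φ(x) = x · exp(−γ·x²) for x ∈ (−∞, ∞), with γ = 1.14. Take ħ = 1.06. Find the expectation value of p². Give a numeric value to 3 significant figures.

3.84

p² φ = −ħ² d²φ/dx²; ⟨p²⟩ = −ħ² ∫ φ*·φ'' dx / ∫|φ|² dx.
Expand each integrand as polynomial × e^(−2γx²) and use ∫x^(2j)·e^(−2γx²) dx = (2j−1)!!/(4γ)^j · √(π/(2γ)), odd powers → 0; here √(π/(2γ)) = 1.1738. Differentiate with the product rule, d/dx e^(−γx²) = −2γx·e^(−γx²).
State is unnormalized: ∫|φ|² dx = 0.25742, and ∫φ*·(−ħ² φ'') dx = 0.98919, so ⟨p²⟩ = 0.98919 / 0.25742.
⟨p²⟩ = 3.8427.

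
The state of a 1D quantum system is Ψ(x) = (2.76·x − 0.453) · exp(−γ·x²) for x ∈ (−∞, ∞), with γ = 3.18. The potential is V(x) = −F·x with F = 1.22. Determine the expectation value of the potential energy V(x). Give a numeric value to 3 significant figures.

⟨V⟩ = ∫ V(x)·|Ψ|² dx / ∫|Ψ|² dx.
Expand each integrand as polynomial × e^(−2γx²) and use ∫x^(2j)·e^(−2γx²) dx = (2j−1)!!/(4γ)^j · √(π/(2γ)), odd powers → 0; here √(π/(2γ)) = 0.70282.
State is unnormalized: ∫|Ψ|² dx = 0.56512, and ∫Ψ*·V(x)·Ψ dx = 0.16856, so ⟨V⟩ = 0.16856 / 0.56512.
⟨V⟩ = 0.29827.

0.298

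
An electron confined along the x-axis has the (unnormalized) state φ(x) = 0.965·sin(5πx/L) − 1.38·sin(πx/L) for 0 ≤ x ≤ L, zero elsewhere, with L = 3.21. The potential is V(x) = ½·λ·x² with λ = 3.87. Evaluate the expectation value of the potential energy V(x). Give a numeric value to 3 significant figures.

5.82

⟨V⟩ = ∫ V(x)·|φ|² dx / ∫|φ|² dx.
On 0 ≤ x ≤ L (j ≠ l): ∫sin²(jπx/L) dx = L/2, ∫sin(jπx/L)·sin(lπx/L) dx = 0; diagonal moments ∫x·sin²(jπx/L) dx = L²/4, ∫x²·sin²(jπx/L) dx = L³·(1/6 − 1/(4j²π²)); cross terms ∫x·sin(jπx/L)·sin(lπx/L) dx = 0 for j + l even and −4jlL²/(π²(j² − l²)²) for j + l odd, ∫x²·sin(jπx/L)·sin(lπx/L) dx = (−1)^(j+l)·4jlL³/(π²(j² − l²)²); higher powers the same way via product-to-sum and parts.
State is unnormalized: ∫|φ|² dx = 4.5512, and ∫φ*·V(x)·φ dx = 26.500, so ⟨V⟩ = 26.500 / 4.5512.
⟨V⟩ = 5.8227.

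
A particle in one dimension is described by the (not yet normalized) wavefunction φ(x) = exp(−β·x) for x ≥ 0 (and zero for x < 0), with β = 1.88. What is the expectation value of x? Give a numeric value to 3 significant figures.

0.266

⟨x⟩ = ∫ x·|φ|² dx / ∫|φ|² dx (integrals over the domain).
Every integrand reduces to terms xʲ·e^(−2βx) on [0, ∞); use ∫₀^∞ xʲ·e^(−2βx) dx = j!/(2β)^(j+1).
State is unnormalized: ∫|φ|² dx = 0.26596, and ∫φ*·x·φ dx = 0.070733, so ⟨x⟩ = 0.070733 / 0.26596.
⟨x⟩ = 0.26596.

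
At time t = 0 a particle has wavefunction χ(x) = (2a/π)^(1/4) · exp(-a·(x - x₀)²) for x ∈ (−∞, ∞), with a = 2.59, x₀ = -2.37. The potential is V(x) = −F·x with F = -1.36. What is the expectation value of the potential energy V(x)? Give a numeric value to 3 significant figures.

⟨V⟩ = ∫ V(x)·|χ|² dx.
Gaussian moments (u = x − x₀): ∫u^(2j)·e^(−2au²) du = (2j−1)!!/(4a)^j · √(π/(2a)), odd powers integrate to 0; here √(π/(2a)) = 0.77877.
⟨V⟩ = -3.2232.

-3.22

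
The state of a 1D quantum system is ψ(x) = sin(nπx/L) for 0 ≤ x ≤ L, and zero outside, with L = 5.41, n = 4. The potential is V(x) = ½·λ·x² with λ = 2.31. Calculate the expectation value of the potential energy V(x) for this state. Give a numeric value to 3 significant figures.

⟨V⟩ = ∫ V(x)·|ψ|² dx / ∫|ψ|² dx.
With sin²θ = (1 − cos2θ)/2 on 0 ≤ x ≤ L: ∫sin²(nπx/L) dx = L/2, ∫x·sin²(nπx/L) dx = L²/4, ∫x²·sin²(nπx/L) dx = L³·(1/6 − 1/(4n²π²)); higher powers xᵏ the same way, integrating xᵏ·cos(2nπx/L) by parts.
State is unnormalized: ∫|ψ|² dx = 2.7050, and ∫ψ*·V(x)·ψ dx = 30.191, so ⟨V⟩ = 30.191 / 2.7050.
⟨V⟩ = 11.161.

11.2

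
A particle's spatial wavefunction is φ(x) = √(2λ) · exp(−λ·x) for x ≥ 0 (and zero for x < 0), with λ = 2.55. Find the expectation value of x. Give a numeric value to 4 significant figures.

⟨x⟩ = ∫ x·|φ|² dx (integrals over the domain).
Every integrand reduces to terms xʲ·e^(−2λx) on [0, ∞); use ∫₀^∞ xʲ·e^(−2λx) dx = j!/(2λ)^(j+1).
⟨x⟩ = 0.19608.

0.1961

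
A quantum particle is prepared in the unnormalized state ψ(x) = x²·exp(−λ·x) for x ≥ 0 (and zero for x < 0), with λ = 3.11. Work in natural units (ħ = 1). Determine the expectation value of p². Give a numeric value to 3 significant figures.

p² ψ = −ħ² d²ψ/dx²; ⟨p²⟩ = −ħ² ∫ ψ*·ψ'' dx / ∫|ψ|² dx.
Differentiate x²·exp(−λ·x) with the product rule; every integrand then reduces to terms xʲ·e^(−2λx) on [0, ∞), with ∫₀^∞ xʲ·e^(−2λx) dx = j!/(2λ)^(j+1).
State is unnormalized: ∫|ψ|² dx = 0.0025779, and ∫ψ*·(−ħ² ψ'') dx = 0.0083111, so ⟨p²⟩ = 0.0083111 / 0.0025779.
⟨p²⟩ = 3.2240.

3.22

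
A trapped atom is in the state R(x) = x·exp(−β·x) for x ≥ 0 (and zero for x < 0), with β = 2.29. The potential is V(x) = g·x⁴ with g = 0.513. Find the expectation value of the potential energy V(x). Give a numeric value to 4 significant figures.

⟨V⟩ = ∫ V(x)·|R|² dx / ∫|R|² dx.
Every integrand reduces to terms xʲ·e^(−2βx) on [0, ∞); use ∫₀^∞ xʲ·e^(−2βx) dx = j!/(2β)^(j+1).
State is unnormalized: ∫|R|² dx = 0.020818, and ∫R*·V(x)·R dx = 0.0087376, so ⟨V⟩ = 0.0087376 / 0.020818.
⟨V⟩ = 0.41972.

0.4197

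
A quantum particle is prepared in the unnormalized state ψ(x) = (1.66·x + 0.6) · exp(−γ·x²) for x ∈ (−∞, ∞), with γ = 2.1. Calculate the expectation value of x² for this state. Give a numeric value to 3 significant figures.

⟨x²⟩ = ∫ x²·|ψ|² dx / ∫|ψ|² dx (integrals over the domain).
Expand each integrand as polynomial × e^(−2γx²) and use ∫x^(2j)·e^(−2γx²) dx = (2j−1)!!/(4γ)^j · √(π/(2γ)), odd powers → 0; here √(π/(2γ)) = 0.86487.
State is unnormalized: ∫|ψ|² dx = 0.59507, and ∫ψ*·x²·ψ dx = 0.13839, so ⟨x²⟩ = 0.13839 / 0.59507.
⟨x²⟩ = 0.23257.

0.233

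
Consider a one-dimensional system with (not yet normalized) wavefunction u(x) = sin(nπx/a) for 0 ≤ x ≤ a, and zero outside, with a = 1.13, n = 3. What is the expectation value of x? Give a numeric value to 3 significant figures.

0.565

⟨x⟩ = ∫ x·|u|² dx / ∫|u|² dx (integrals over the domain).
With sin²θ = (1 − cos2θ)/2 on 0 ≤ x ≤ a: ∫sin²(nπx/a) dx = a/2, ∫x·sin²(nπx/a) dx = a²/4, ∫x²·sin²(nπx/a) dx = a³·(1/6 − 1/(4n²π²)); higher powers xᵏ the same way, integrating xᵏ·cos(2nπx/a) by parts.
State is unnormalized: ∫|u|² dx = 0.56500, and ∫u*·x·u dx = 0.31923, so ⟨x⟩ = 0.31923 / 0.56500.
⟨x⟩ = 0.56500.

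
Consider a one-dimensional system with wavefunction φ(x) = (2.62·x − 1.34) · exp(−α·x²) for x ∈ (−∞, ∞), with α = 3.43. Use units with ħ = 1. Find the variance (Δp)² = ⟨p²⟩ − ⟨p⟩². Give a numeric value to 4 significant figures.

Compute ⟨p⟩ and ⟨p²⟩ separately; (Δp)² = ⟨p²⟩ − ⟨p⟩².
Expand each integrand as polynomial × e^(−2αx²) and use ∫x^(2j)·e^(−2αx²) dx = (2j−1)!!/(4α)^j · √(π/(2α)), odd powers → 0; here √(π/(2α)) = 0.67673. Differentiate with the product rule, d/dx e^(−αx²) = −2αx·e^(−αx²).
Normalization: ∫|φ|² dx = 1.5537.
⟨p⟩ = 0.0000 and ⟨p²⟩ = 4.9249.
(Δp)² = 4.9249 − (0.0000)² = 4.9249.

4.925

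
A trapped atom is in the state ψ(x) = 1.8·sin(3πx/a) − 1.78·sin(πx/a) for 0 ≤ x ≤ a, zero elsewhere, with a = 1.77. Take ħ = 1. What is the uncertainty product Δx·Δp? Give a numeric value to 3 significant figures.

0.932

Δx = √(⟨x²⟩−⟨x⟩²), Δp = √(⟨p²⟩−⟨p⟩²).
On 0 ≤ x ≤ a (j ≠ l): ∫sin²(jπx/a) dx = a/2, ∫sin(jπx/a)·sin(lπx/a) dx = 0; diagonal moments ∫x·sin²(jπx/a) dx = a²/4, ∫x²·sin²(jπx/a) dx = a³·(1/6 − 1/(4j²π²)); cross terms ∫x·sin(jπx/a)·sin(lπx/a) dx = 0 for j + l even and −4jla²/(π²(j² − l²)²) for j + l odd, ∫x²·sin(jπx/a)·sin(lπx/a) dx = (−1)^(j+l)·4jla³/(π²(j² − l²)²); higher powers the same way via product-to-sum and parts. d²/dx² sin(jπx/a) = −(jπ/a)²·sin(jπx/a); on 0 ≤ x ≤ a, ∫sin²(jπx/a) dx = a/2 and ∫sin(jπx/a)·sin(lπx/a) dx = 0 for j ≠ l, so only diagonal terms survive in ∫|ψ|² and ∫ψ·ψ″; ∫ψ·ψ′ dx = [ψ²/2] between the walls = 0.
Normalization: ∫|ψ|² dx = 5.6714.
⟨x⟩ = 0.88500, ⟨x²⟩ = 0.83788 ⇒ Δx = 0.23379.
⟨p⟩ = 0.0000, ⟨p²⟩ = 15.892 ⇒ Δp = 3.9865.
Δx·Δp = 0.93203.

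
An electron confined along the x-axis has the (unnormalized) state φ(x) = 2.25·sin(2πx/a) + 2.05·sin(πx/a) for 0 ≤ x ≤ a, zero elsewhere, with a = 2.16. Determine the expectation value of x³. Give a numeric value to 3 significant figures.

0.577

⟨x³⟩ = ∫ x³·|φ|² dx / ∫|φ|² dx (integrals over the domain).
On 0 ≤ x ≤ a (j ≠ l): ∫sin²(jπx/a) dx = a/2, ∫sin(jπx/a)·sin(lπx/a) dx = 0; diagonal moments ∫x·sin²(jπx/a) dx = a²/4, ∫x²·sin²(jπx/a) dx = a³·(1/6 − 1/(4j²π²)); cross terms ∫x·sin(jπx/a)·sin(lπx/a) dx = 0 for j + l even and −4jla²/(π²(j² − l²)²) for j + l odd, ∫x²·sin(jπx/a)·sin(lπx/a) dx = (−1)^(j+l)·4jla³/(π²(j² − l²)²); higher powers the same way via product-to-sum and parts.
State is unnormalized: ∫|φ|² dx = 10.006, and ∫φ*·x³·φ dx = 5.7754, so ⟨x³⟩ = 5.7754 / 10.006.
⟨x³⟩ = 0.57718.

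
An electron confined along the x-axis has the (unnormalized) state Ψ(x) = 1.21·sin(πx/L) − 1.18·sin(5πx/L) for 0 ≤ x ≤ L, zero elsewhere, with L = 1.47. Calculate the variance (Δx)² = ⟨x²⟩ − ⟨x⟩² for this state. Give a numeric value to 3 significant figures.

Compute ⟨x⟩ and ⟨x²⟩ separately, then (Δx)² = ⟨x²⟩ − ⟨x⟩².
On 0 ≤ x ≤ L (j ≠ l): ∫sin²(jπx/L) dx = L/2, ∫sin(jπx/L)·sin(lπx/L) dx = 0; diagonal moments ∫x·sin²(jπx/L) dx = L²/4, ∫x²·sin²(jπx/L) dx = L³·(1/6 − 1/(4j²π²)); cross terms ∫x·sin(jπx/L)·sin(lπx/L) dx = 0 for j + l even and −4jlL²/(π²(j² − l²)²) for j + l odd, ∫x²·sin(jπx/L)·sin(lπx/L) dx = (−1)^(j+l)·4jlL³/(π²(j² − l²)²); higher powers the same way via product-to-sum and parts.
Normalization: ∫|Ψ|² dx = 2.0995.
⟨x⟩ = 0.73500 and ⟨x²⟩ = 0.64686.
(Δx)² = 0.64686 − (0.73500)² = 0.10663.

0.107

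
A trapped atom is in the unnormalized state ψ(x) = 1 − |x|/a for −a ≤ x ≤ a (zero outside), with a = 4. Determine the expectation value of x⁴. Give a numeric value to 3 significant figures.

⟨x⁴⟩ = ∫ x⁴·|ψ|² dx / ∫|ψ|² dx (integrals over the domain).
ψ is even, so ∫ over [−a, a] = 2∫₀ᵃ with ψ = 1 − x/a there: ∫₀ᵃ (1 − x/a)² dx = a/3, ∫₀ᵃ x²(1 − x/a)² dx = a³/30, ∫₀ᵃ x⁴(1 − x/a)² dx = a⁵/105.
State is unnormalized: ∫|ψ|² dx = 2.6667, and ∫ψ*·x⁴·ψ dx = 19.505, so ⟨x⁴⟩ = 19.505 / 2.6667.
⟨x⁴⟩ = 7.3143.

7.31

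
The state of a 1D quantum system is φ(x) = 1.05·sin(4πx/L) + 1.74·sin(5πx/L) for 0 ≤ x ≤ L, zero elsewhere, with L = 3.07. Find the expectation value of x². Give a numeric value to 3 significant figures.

⟨x²⟩ = ∫ x²·|φ|² dx / ∫|φ|² dx (integrals over the domain).
On 0 ≤ x ≤ L (j ≠ l): ∫sin²(jπx/L) dx = L/2, ∫sin(jπx/L)·sin(lπx/L) dx = 0; diagonal moments ∫x·sin²(jπx/L) dx = L²/4, ∫x²·sin²(jπx/L) dx = L³·(1/6 − 1/(4j²π²)); cross terms ∫x·sin(jπx/L)·sin(lπx/L) dx = 0 for j + l even and −4jlL²/(π²(j² − l²)²) for j + l odd, ∫x²·sin(jπx/L)·sin(lπx/L) dx = (−1)^(j+l)·4jlL³/(π²(j² − l²)²); higher powers the same way via product-to-sum and parts.
State is unnormalized: ∫|φ|² dx = 6.3397, and ∫φ*·x²·φ dx = 9.1977, so ⟨x²⟩ = 9.1977 / 6.3397.
⟨x²⟩ = 1.4508.

1.45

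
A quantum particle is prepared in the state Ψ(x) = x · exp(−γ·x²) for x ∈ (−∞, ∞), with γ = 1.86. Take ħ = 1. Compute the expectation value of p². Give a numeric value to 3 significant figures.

5.58

p² Ψ = −ħ² d²Ψ/dx²; ⟨p²⟩ = −ħ² ∫ Ψ*·Ψ'' dx / ∫|Ψ|² dx.
Expand each integrand as polynomial × e^(−2γx²) and use ∫x^(2j)·e^(−2γx²) dx = (2j−1)!!/(4γ)^j · √(π/(2γ)), odd powers → 0; here √(π/(2γ)) = 0.91897. Differentiate with the product rule, d/dx e^(−γx²) = −2γx·e^(−γx²).
State is unnormalized: ∫|Ψ|² dx = 0.12352, and ∫Ψ*·(−ħ² Ψ'') dx = 0.68923, so ⟨p²⟩ = 0.68923 / 0.12352.
⟨p²⟩ = 5.5800.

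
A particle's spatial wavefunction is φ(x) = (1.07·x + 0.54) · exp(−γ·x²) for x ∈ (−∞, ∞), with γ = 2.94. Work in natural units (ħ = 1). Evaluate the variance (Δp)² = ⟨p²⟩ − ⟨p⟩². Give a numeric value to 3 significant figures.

4.41

Compute ⟨p⟩ and ⟨p²⟩ separately; (Δp)² = ⟨p²⟩ − ⟨p⟩².
Expand each integrand as polynomial × e^(−2γx²) and use ∫x^(2j)·e^(−2γx²) dx = (2j−1)!!/(4γ)^j · √(π/(2γ)), odd powers → 0; here √(π/(2γ)) = 0.73095. Differentiate with the product rule, d/dx e^(−γx²) = −2γx·e^(−γx²).
Normalization: ∫|φ|² dx = 0.28431.
⟨p⟩ = 0.0000 and ⟨p²⟩ = 4.4118.
(Δp)² = 4.4118 − (0.0000)² = 4.4118.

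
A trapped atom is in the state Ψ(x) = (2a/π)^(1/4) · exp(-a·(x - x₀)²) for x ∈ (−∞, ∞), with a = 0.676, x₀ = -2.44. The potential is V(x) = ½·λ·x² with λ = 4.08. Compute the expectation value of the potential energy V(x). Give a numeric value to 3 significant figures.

⟨V⟩ = ∫ V(x)·|Ψ|² dx.
Gaussian moments (u = x − x₀): ∫u^(2j)·e^(−2au²) du = (2j−1)!!/(4a)^j · √(π/(2a)), odd powers integrate to 0; here √(π/(2a)) = 1.5244.
⟨V⟩ = 12.900.

12.9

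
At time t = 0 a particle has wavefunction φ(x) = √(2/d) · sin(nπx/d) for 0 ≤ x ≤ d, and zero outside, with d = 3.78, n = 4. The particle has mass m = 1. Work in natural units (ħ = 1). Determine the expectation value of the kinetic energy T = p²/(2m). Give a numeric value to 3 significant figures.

5.53

T = −(ħ²/2m) d²/dx², so ⟨T⟩ = −(ħ²/2m) ∫ φ*·φ'' dx; with m = 1.
d/dx sin(nπx/d) = (nπ/d)·cos(nπx/d) and d²/dx² sin(nπx/d) = −(nπ/d)²·sin(nπx/d); on 0 ≤ x ≤ d, ∫sin²(nπx/d) dx = d/2 and ∫sin(nπx/d)·cos(nπx/d) dx = 0.
⟨T⟩ = 5.5259.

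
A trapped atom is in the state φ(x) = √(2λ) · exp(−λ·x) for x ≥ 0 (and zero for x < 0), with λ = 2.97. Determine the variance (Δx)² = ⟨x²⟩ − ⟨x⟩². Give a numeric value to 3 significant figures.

Compute ⟨x⟩ and ⟨x²⟩ separately, then (Δx)² = ⟨x²⟩ − ⟨x⟩².
Every integrand reduces to terms xʲ·e^(−2λx) on [0, ∞); use ∫₀^∞ xʲ·e^(−2λx) dx = j!/(2λ)^(j+1).
⟨x⟩ = 0.16835 and ⟨x²⟩ = 0.056684.
(Δx)² = 0.056684 − (0.16835)² = 0.028342.

0.0283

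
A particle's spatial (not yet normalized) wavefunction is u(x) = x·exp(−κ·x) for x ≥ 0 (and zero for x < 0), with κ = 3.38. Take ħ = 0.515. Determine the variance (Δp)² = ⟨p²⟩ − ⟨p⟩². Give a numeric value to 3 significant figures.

Compute ⟨p⟩ and ⟨p²⟩ separately; (Δp)² = ⟨p²⟩ − ⟨p⟩².
Differentiate x·exp(−κ·x) with the product rule; every integrand then reduces to terms xʲ·e^(−2κx) on [0, ∞), with ∫₀^∞ xʲ·e^(−2κx) dx = j!/(2κ)^(j+1).
Normalization: ∫|u|² dx = 0.0064743.
⟨p⟩ = 0.0000 and ⟨p²⟩ = 3.0300.
(Δp)² = 3.0300 − (0.0000)² = 3.0300.

3.03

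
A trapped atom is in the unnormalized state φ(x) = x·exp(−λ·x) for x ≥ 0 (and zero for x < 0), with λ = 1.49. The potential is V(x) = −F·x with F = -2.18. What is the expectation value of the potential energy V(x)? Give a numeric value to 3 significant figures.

2.19

⟨V⟩ = ∫ V(x)·|φ|² dx / ∫|φ|² dx.
Every integrand reduces to terms xʲ·e^(−2λx) on [0, ∞); use ∫₀^∞ xʲ·e^(−2λx) dx = j!/(2λ)^(j+1).
State is unnormalized: ∫|φ|² dx = 0.075576, and ∫φ*·V(x)·φ dx = 0.16586, so ⟨V⟩ = 0.16586 / 0.075576.
⟨V⟩ = 2.1946.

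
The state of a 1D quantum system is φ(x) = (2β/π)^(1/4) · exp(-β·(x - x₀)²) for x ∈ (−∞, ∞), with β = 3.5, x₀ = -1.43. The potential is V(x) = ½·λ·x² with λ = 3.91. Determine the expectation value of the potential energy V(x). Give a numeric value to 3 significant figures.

⟨V⟩ = ∫ V(x)·|φ|² dx.
Gaussian moments (u = x − x₀): ∫u^(2j)·e^(−2βu²) du = (2j−1)!!/(4β)^j · √(π/(2β)), odd powers integrate to 0; here √(π/(2β)) = 0.66992.
⟨V⟩ = 4.1374.

4.14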